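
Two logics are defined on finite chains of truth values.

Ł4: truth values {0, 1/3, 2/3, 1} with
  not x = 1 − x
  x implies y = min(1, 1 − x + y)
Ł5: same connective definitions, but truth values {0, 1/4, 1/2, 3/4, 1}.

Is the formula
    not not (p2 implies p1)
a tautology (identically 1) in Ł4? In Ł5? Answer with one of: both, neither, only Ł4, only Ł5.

In Ł4: at p1 = 0, p2 = 1/3 the value is 2/3 — not a tautology.
In Ł5: at p1 = 0, p2 = 1/4 the value is 3/4 — not a tautology.

neither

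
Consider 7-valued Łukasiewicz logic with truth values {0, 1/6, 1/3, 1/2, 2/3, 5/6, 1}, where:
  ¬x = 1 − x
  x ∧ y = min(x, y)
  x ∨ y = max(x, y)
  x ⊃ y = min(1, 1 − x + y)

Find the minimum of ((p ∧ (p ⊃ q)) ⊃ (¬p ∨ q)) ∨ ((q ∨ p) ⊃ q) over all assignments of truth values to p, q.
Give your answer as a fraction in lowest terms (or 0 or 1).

Take p = 2/3, q = 1/3:
p ⊃ q = 2/3 ⊃ 1/3 = 2/3
p ∧ (p ⊃ q) = 2/3 ∧ 2/3 = 2/3
¬p = ¬2/3 = 1/3
¬p ∨ q = 1/3 ∨ 1/3 = 1/3
(p ∧ (p ⊃ q)) ⊃ (¬p ∨ q) = 2/3 ⊃ 1/3 = 2/3
q ∨ p = 1/3 ∨ 2/3 = 2/3
(q ∨ p) ⊃ q = 2/3 ⊃ 1/3 = 2/3
((p ∧ (p ⊃ q)) ⊃ (¬p ∨ q)) ∨ ((q ∨ p) ⊃ q) = 2/3 ∨ 2/3 = 2/3
No assignment yields a value below 2/3, so this is the minimum.

2/3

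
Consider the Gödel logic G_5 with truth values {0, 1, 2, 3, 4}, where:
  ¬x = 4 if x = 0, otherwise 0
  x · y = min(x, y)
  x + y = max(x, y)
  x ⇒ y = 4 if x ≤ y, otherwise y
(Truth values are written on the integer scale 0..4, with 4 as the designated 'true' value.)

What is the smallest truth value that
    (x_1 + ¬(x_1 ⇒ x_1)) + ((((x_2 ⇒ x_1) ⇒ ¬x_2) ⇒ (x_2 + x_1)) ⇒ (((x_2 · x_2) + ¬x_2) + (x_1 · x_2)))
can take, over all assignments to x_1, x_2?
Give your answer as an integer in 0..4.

Take x_1 = 1, x_2 = 1:
x_1 ⇒ x_1 = 1 ⇒ 1 = 4
¬(x_1 ⇒ x_1) = ¬4 = 0
x_1 + ¬(x_1 ⇒ x_1) = 1 + 0 = 1
x_2 ⇒ x_1 = 1 ⇒ 1 = 4
¬x_2 = ¬1 = 0
(x_2 ⇒ x_1) ⇒ ¬x_2 = 4 ⇒ 0 = 0
x_2 + x_1 = 1 + 1 = 1
((x_2 ⇒ x_1) ⇒ ¬x_2) ⇒ (x_2 + x_1) = 0 ⇒ 1 = 4
x_2 · x_2 = 1 · 1 = 1
¬x_2 = ¬1 = 0
(x_2 · x_2) + ¬x_2 = 1 + 0 = 1
x_1 · x_2 = 1 · 1 = 1
((x_2 · x_2) + ¬x_2) + (x_1 · x_2) = 1 + 1 = 1
(((x_2 ⇒ x_1) ⇒ ¬x_2) ⇒ (x_2 + x_1)) ⇒ (((x_2 · x_2) + ¬x_2) + (x_1 · x_2)) = 4 ⇒ 1 = 1
(x_1 + ¬(x_1 ⇒ x_1)) + ((((x_2 ⇒ x_1) ⇒ ¬x_2) ⇒ (x_2 + x_1)) ⇒ (((x_2 · x_2) + ¬x_2) + (x_1 · x_2))) = 1 + 1 = 1
No assignment yields a value below 1, so this is the minimum.

1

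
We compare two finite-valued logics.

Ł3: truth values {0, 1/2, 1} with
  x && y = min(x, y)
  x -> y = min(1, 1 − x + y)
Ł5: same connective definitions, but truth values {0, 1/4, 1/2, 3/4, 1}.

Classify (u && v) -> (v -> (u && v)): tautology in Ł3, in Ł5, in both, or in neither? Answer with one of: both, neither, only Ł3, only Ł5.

both

In Ł3: every assignment gives 1 — tautology.
In Ł5: every assignment gives 1 — tautology.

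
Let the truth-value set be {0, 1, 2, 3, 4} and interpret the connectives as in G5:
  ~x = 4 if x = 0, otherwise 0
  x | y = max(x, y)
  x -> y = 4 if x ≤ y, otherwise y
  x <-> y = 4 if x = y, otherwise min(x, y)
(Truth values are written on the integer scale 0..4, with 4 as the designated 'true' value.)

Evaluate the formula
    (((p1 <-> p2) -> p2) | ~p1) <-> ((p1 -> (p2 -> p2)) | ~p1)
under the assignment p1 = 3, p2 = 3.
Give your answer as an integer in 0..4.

p1 <-> p2 = 3 <-> 3 = 4
(p1 <-> p2) -> p2 = 4 -> 3 = 3
~p1 = ~3 = 0
((p1 <-> p2) -> p2) | ~p1 = 3 | 0 = 3
p2 -> p2 = 3 -> 3 = 4
p1 -> (p2 -> p2) = 3 -> 4 = 4
~p1 = ~3 = 0
(p1 -> (p2 -> p2)) | ~p1 = 4 | 0 = 4
(((p1 <-> p2) -> p2) | ~p1) <-> ((p1 -> (p2 -> p2)) | ~p1) = 3 <-> 4 = 3

3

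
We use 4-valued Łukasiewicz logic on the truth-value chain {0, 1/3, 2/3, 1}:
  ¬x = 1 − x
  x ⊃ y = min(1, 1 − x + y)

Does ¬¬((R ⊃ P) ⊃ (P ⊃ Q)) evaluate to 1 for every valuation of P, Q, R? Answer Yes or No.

No

Counterexample: take P = 1/3, Q = 0, R = 0.
R ⊃ P = 0 ⊃ 1/3 = 1
P ⊃ Q = 1/3 ⊃ 0 = 2/3
(R ⊃ P) ⊃ (P ⊃ Q) = 1 ⊃ 2/3 = 2/3
¬((R ⊃ P) ⊃ (P ⊃ Q)) = ¬2/3 = 1/3
¬¬((R ⊃ P) ⊃ (P ⊃ Q)) = ¬1/3 = 2/3
This gives 2/3 ≠ 1.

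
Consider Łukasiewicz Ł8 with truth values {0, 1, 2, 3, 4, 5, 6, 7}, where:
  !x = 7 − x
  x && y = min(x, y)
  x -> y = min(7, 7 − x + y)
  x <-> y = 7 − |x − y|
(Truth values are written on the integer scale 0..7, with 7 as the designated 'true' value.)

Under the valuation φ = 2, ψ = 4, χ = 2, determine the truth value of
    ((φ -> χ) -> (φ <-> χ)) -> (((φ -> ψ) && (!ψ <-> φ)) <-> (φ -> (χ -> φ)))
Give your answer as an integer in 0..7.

φ -> χ = 2 -> 2 = 7
φ <-> χ = 2 <-> 2 = 7
(φ -> χ) -> (φ <-> χ) = 7 -> 7 = 7
φ -> ψ = 2 -> 4 = 7
!ψ = !4 = 3
!ψ <-> φ = 3 <-> 2 = 6
(φ -> ψ) && (!ψ <-> φ) = 7 && 6 = 6
χ -> φ = 2 -> 2 = 7
φ -> (χ -> φ) = 2 -> 7 = 7
((φ -> ψ) && (!ψ <-> φ)) <-> (φ -> (χ -> φ)) = 6 <-> 7 = 6
((φ -> χ) -> (φ <-> χ)) -> (((φ -> ψ) && (!ψ <-> φ)) <-> (φ -> (χ -> φ))) = 7 -> 6 = 6

6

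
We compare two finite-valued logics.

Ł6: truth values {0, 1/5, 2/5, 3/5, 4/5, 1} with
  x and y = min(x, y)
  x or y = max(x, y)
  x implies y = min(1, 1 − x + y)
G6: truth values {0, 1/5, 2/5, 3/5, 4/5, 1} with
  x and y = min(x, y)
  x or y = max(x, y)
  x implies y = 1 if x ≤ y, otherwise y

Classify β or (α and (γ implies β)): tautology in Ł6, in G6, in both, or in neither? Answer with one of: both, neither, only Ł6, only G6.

neither

In Ł6: at α = 0, β = 0, γ = 0 the value is 0 — not a tautology.
In G6: at α = 0, β = 0, γ = 0 the value is 0 — not a tautology.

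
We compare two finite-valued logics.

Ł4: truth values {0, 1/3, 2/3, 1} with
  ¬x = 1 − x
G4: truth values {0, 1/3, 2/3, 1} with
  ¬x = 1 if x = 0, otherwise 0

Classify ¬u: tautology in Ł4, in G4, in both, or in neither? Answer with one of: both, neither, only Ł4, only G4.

neither

In Ł4: at u = 1/3 the value is 2/3 — not a tautology.
In G4: at u = 1/3 the value is 0 — not a tautology.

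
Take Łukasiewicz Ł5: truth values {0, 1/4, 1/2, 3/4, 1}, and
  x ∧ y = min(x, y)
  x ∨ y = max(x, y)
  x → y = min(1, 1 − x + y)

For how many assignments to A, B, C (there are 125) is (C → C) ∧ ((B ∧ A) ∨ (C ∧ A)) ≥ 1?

9

value 1: 9 assignments (counts)
value 3/4: 23 assignments
value 1/2: 31 assignments
value 1/4: 33 assignments
value 0: 29 assignments
So 9 of the 125 assignments meet the threshold.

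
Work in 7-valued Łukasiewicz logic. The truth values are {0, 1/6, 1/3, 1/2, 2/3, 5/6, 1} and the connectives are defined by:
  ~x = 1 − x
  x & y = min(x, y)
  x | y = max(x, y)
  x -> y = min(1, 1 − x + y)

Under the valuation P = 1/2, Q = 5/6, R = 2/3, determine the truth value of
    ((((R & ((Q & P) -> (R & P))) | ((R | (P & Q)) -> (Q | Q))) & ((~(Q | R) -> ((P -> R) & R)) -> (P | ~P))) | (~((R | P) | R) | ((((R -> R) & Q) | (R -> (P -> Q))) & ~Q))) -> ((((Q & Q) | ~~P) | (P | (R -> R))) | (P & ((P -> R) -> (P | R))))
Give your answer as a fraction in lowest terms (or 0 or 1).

Q & P = 5/6 & 1/2 = 1/2
R & P = 2/3 & 1/2 = 1/2
(Q & P) -> (R & P) = 1/2 -> 1/2 = 1
R & ((Q & P) -> (R & P)) = 2/3 & 1 = 2/3
P & Q = 1/2 & 5/6 = 1/2
R | (P & Q) = 2/3 | 1/2 = 2/3
Q | Q = 5/6 | 5/6 = 5/6
(R | (P & Q)) -> (Q | Q) = 2/3 -> 5/6 = 1
(R & ((Q & P) -> (R & P))) | ((R | (P & Q)) -> (Q | Q)) = 2/3 | 1 = 1
Q | R = 5/6 | 2/3 = 5/6
~(Q | R) = ~5/6 = 1/6
P -> R = 1/2 -> 2/3 = 1
(P -> R) & R = 1 & 2/3 = 2/3
~(Q | R) -> ((P -> R) & R) = 1/6 -> 2/3 = 1
~P = ~1/2 = 1/2
P | ~P = 1/2 | 1/2 = 1/2
(~(Q | R) -> ((P -> R) & R)) -> (P | ~P) = 1 -> 1/2 = 1/2
((R & ((Q & P) -> (R & P))) | ((R | (P & Q)) -> (Q | Q))) & ((~(Q | R) -> ((P -> R) & R)) -> (P | ~P)) = 1 & 1/2 = 1/2
R | P = 2/3 | 1/2 = 2/3
(R | P) | R = 2/3 | 2/3 = 2/3
~((R | P) | R) = ~2/3 = 1/3
R -> R = 2/3 -> 2/3 = 1
(R -> R) & Q = 1 & 5/6 = 5/6
P -> Q = 1/2 -> 5/6 = 1
R -> (P -> Q) = 2/3 -> 1 = 1
((R -> R) & Q) | (R -> (P -> Q)) = 5/6 | 1 = 1
~Q = ~5/6 = 1/6
(((R -> R) & Q) | (R -> (P -> Q))) & ~Q = 1 & 1/6 = 1/6
~((R | P) | R) | ((((R -> R) & Q) | (R -> (P -> Q))) & ~Q) = 1/3 | 1/6 = 1/3
(((R & ((Q & P) -> (R & P))) | ((R | (P & Q)) -> (Q | Q))) & ((~(Q | R) -> ((P -> R) & R)) -> (P | ~P))) | (~((R | P) | R) | ((((R -> R) & Q) | (R -> (P -> Q))) & ~Q)) = 1/2 | 1/3 = 1/2
Q & Q = 5/6 & 5/6 = 5/6
~P = ~1/2 = 1/2
~~P = ~1/2 = 1/2
(Q & Q) | ~~P = 5/6 | 1/2 = 5/6
R -> R = 2/3 -> 2/3 = 1
P | (R -> R) = 1/2 | 1 = 1
((Q & Q) | ~~P) | (P | (R -> R)) = 5/6 | 1 = 1
P -> R = 1/2 -> 2/3 = 1
P | R = 1/2 | 2/3 = 2/3
(P -> R) -> (P | R) = 1 -> 2/3 = 2/3
P & ((P -> R) -> (P | R)) = 1/2 & 2/3 = 1/2
(((Q & Q) | ~~P) | (P | (R -> R))) | (P & ((P -> R) -> (P | R))) = 1 | 1/2 = 1
((((R & ((Q & P) -> (R & P))) | ((R | (P & Q)) -> (Q | Q))) & ((~(Q | R) -> ((P -> R) & R)) -> (P | ~P))) | (~((R | P) | R) | ((((R -> R) & Q) | (R -> (P -> Q))) & ~Q))) -> ((((Q & Q) | ~~P) | (P | (R -> R))) | (P & ((P -> R) -> (P | R)))) = 1/2 -> 1 = 1

1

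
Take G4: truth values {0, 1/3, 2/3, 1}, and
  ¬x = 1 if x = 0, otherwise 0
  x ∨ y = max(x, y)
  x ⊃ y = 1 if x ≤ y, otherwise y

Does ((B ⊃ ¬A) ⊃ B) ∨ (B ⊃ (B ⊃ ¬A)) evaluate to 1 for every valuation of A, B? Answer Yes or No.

Yes

A = 0, B = 0 ↦ 1
A = 0, B = 1/3 ↦ 1
A = 0, B = 2/3 ↦ 1
A = 0, B = 1 ↦ 1
A = 1/3, B = 0 ↦ 1
A = 1/3, B = 1/3 ↦ 1
A = 1/3, B = 2/3 ↦ 1
A = 1/3, B = 1 ↦ 1
A = 2/3, B = 0 ↦ 1
A = 2/3, B = 1/3 ↦ 1
A = 2/3, B = 2/3 ↦ 1
A = 2/3, B = 1 ↦ 1
A = 1, B = 0 ↦ 1
A = 1, B = 1/3 ↦ 1
A = 1, B = 2/3 ↦ 1
A = 1, B = 1 ↦ 1
Every assignment gives a value ≥ 1.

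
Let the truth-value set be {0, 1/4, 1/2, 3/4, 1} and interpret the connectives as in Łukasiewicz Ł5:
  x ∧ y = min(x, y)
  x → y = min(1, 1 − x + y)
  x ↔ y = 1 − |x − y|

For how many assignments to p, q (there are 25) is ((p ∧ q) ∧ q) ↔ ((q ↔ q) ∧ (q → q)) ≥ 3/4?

value 1: 1 assignment (counts)
value 3/4: 3 assignments (counts)
value 1/2: 5 assignments
value 1/4: 7 assignments
value 0: 9 assignments
So 4 of the 25 assignments meet the threshold.

4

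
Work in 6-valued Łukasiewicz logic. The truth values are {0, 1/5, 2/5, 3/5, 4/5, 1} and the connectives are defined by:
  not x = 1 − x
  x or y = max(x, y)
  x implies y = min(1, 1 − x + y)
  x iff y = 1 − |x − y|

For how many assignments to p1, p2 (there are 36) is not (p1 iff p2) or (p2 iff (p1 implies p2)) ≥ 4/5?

value 1: 11 assignments (counts)
value 4/5: 9 assignments (counts)
value 3/5: 7 assignments
value 2/5: 5 assignments
value 1/5: 3 assignments
value 0: 1 assignment
So 20 of the 36 assignments meet the threshold.

20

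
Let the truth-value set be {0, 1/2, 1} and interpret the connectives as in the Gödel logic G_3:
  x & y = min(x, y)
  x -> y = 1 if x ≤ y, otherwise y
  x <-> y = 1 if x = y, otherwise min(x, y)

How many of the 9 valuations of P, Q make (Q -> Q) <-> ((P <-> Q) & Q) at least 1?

P = 0, Q = 0 ↦ 0  <
P = 0, Q = 1/2 ↦ 0  <
P = 0, Q = 1 ↦ 0  <
P = 1/2, Q = 0 ↦ 0  <
P = 1/2, Q = 1/2 ↦ 1/2  <
P = 1/2, Q = 1 ↦ 1/2  <
P = 1, Q = 0 ↦ 0  <
P = 1, Q = 1/2 ↦ 1/2  <
P = 1, Q = 1 ↦ 1  ≥
So 1 of the 9 assignments meets the threshold.

1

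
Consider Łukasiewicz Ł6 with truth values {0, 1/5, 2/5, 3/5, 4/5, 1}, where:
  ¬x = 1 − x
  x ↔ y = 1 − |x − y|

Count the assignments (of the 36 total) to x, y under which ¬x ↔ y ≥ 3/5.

24

value 1: 6 assignments (counts)
value 4/5: 10 assignments (counts)
value 3/5: 8 assignments (counts)
value 2/5: 6 assignments
value 1/5: 4 assignments
value 0: 2 assignments
So 24 of the 36 assignments meet the threshold.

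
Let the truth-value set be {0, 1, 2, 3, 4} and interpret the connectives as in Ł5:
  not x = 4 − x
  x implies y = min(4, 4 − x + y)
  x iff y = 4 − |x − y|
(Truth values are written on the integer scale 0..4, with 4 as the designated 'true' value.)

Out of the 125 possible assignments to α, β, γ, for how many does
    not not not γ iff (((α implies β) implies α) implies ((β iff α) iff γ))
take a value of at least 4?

value 4: 21 assignments (counts)
value 3: 31 assignments
value 2: 32 assignments
value 1: 23 assignments
value 0: 18 assignments
So 21 of the 125 assignments meet the threshold.

21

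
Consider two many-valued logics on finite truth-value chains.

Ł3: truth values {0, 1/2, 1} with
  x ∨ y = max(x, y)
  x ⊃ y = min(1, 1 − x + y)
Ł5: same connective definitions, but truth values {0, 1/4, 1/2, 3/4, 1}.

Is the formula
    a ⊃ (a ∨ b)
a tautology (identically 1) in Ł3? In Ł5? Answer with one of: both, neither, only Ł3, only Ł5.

both

In Ł3: every assignment gives 1 — tautology.
In Ł5: every assignment gives 1 — tautology.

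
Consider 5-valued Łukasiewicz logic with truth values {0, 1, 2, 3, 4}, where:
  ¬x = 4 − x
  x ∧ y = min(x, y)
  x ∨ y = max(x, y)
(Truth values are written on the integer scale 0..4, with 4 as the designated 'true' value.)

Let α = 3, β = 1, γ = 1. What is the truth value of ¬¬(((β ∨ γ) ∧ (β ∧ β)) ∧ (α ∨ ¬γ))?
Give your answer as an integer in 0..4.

1

β ∨ γ = 1 ∨ 1 = 1
β ∧ β = 1 ∧ 1 = 1
(β ∨ γ) ∧ (β ∧ β) = 1 ∧ 1 = 1
¬γ = ¬1 = 3
α ∨ ¬γ = 3 ∨ 3 = 3
((β ∨ γ) ∧ (β ∧ β)) ∧ (α ∨ ¬γ) = 1 ∧ 3 = 1
¬(((β ∨ γ) ∧ (β ∧ β)) ∧ (α ∨ ¬γ)) = ¬1 = 3
¬¬(((β ∨ γ) ∧ (β ∧ β)) ∧ (α ∨ ¬γ)) = ¬3 = 1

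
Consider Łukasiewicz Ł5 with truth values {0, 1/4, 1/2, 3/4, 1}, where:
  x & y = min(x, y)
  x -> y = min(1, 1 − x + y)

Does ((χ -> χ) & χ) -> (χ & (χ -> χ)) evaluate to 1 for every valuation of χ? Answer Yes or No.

Yes

χ = 0 ↦ 1
χ = 1/4 ↦ 1
χ = 1/2 ↦ 1
χ = 3/4 ↦ 1
χ = 1 ↦ 1
Every assignment gives a value ≥ 1.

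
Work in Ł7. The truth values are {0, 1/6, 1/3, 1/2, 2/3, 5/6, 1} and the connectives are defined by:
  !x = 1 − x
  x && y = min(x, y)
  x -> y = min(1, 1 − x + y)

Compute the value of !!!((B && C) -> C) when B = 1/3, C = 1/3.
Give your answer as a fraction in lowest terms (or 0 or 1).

0

B && C = 1/3 && 1/3 = 1/3
(B && C) -> C = 1/3 -> 1/3 = 1
!((B && C) -> C) = !1 = 0
!!((B && C) -> C) = !0 = 1
!!!((B && C) -> C) = !1 = 0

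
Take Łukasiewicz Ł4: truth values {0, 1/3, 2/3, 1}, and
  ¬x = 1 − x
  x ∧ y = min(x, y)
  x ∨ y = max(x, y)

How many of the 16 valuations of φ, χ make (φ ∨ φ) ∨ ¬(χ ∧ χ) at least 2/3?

12

φ = 0, χ = 0 ↦ 1  ≥
φ = 0, χ = 1/3 ↦ 2/3  ≥
φ = 0, χ = 2/3 ↦ 1/3  <
φ = 0, χ = 1 ↦ 0  <
φ = 1/3, χ = 0 ↦ 1  ≥
φ = 1/3, χ = 1/3 ↦ 2/3  ≥
φ = 1/3, χ = 2/3 ↦ 1/3  <
φ = 1/3, χ = 1 ↦ 1/3  <
φ = 2/3, χ = 0 ↦ 1  ≥
φ = 2/3, χ = 1/3 ↦ 2/3  ≥
φ = 2/3, χ = 2/3 ↦ 2/3  ≥
φ = 2/3, χ = 1 ↦ 2/3  ≥
φ = 1, χ = 0 ↦ 1  ≥
φ = 1, χ = 1/3 ↦ 1  ≥
φ = 1, χ = 2/3 ↦ 1  ≥
φ = 1, χ = 1 ↦ 1  ≥
So 12 of the 16 assignments meet the threshold.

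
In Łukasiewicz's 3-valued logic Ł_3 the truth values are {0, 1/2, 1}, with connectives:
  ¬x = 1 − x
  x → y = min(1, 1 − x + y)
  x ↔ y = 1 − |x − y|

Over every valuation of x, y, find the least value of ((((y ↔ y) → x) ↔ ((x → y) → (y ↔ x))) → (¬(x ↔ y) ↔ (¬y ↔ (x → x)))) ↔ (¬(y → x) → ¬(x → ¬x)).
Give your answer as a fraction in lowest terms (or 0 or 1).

1/2

Take x = 0, y = 1/2:
y ↔ y = 1/2 ↔ 1/2 = 1
(y ↔ y) → x = 1 → 0 = 0
x → y = 0 → 1/2 = 1
y ↔ x = 1/2 ↔ 0 = 1/2
(x → y) → (y ↔ x) = 1 → 1/2 = 1/2
((y ↔ y) → x) ↔ ((x → y) → (y ↔ x)) = 0 ↔ 1/2 = 1/2
x ↔ y = 0 ↔ 1/2 = 1/2
¬(x ↔ y) = ¬1/2 = 1/2
¬y = ¬1/2 = 1/2
x → x = 0 → 0 = 1
¬y ↔ (x → x) = 1/2 ↔ 1 = 1/2
¬(x ↔ y) ↔ (¬y ↔ (x → x)) = 1/2 ↔ 1/2 = 1
(((y ↔ y) → x) ↔ ((x → y) → (y ↔ x))) → (¬(x ↔ y) ↔ (¬y ↔ (x → x))) = 1/2 → 1 = 1
y → x = 1/2 → 0 = 1/2
¬(y → x) = ¬1/2 = 1/2
¬x = ¬0 = 1
x → ¬x = 0 → 1 = 1
¬(x → ¬x) = ¬1 = 0
¬(y → x) → ¬(x → ¬x) = 1/2 → 0 = 1/2
((((y ↔ y) → x) ↔ ((x → y) → (y ↔ x))) → (¬(x ↔ y) ↔ (¬y ↔ (x → x)))) ↔ (¬(y → x) → ¬(x → ¬x)) = 1 ↔ 1/2 = 1/2
No assignment yields a value below 1/2, so this is the minimum.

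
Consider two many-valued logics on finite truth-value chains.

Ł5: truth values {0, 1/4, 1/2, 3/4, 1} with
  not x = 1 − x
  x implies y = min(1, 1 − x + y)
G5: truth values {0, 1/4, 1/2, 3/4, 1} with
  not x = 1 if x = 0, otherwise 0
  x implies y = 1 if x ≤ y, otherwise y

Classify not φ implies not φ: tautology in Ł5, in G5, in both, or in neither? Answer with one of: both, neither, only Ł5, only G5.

both

In Ł5: every assignment gives 1 — tautology.
In G5: every assignment gives 1 — tautology.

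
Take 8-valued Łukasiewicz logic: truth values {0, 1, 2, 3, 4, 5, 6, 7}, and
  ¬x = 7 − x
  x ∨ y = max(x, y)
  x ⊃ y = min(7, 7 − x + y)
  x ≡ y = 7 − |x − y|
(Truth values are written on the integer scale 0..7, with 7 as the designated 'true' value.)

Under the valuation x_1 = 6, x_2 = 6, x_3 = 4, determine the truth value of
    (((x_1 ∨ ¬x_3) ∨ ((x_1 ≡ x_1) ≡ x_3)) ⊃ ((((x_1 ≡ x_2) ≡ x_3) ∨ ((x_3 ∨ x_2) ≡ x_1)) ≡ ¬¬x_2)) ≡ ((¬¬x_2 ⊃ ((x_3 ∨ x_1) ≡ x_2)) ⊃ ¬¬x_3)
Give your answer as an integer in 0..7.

4

¬x_3 = ¬4 = 3
x_1 ∨ ¬x_3 = 6 ∨ 3 = 6
x_1 ≡ x_1 = 6 ≡ 6 = 7
(x_1 ≡ x_1) ≡ x_3 = 7 ≡ 4 = 4
(x_1 ∨ ¬x_3) ∨ ((x_1 ≡ x_1) ≡ x_3) = 6 ∨ 4 = 6
x_1 ≡ x_2 = 6 ≡ 6 = 7
(x_1 ≡ x_2) ≡ x_3 = 7 ≡ 4 = 4
x_3 ∨ x_2 = 4 ∨ 6 = 6
(x_3 ∨ x_2) ≡ x_1 = 6 ≡ 6 = 7
((x_1 ≡ x_2) ≡ x_3) ∨ ((x_3 ∨ x_2) ≡ x_1) = 4 ∨ 7 = 7
¬x_2 = ¬6 = 1
¬¬x_2 = ¬1 = 6
(((x_1 ≡ x_2) ≡ x_3) ∨ ((x_3 ∨ x_2) ≡ x_1)) ≡ ¬¬x_2 = 7 ≡ 6 = 6
((x_1 ∨ ¬x_3) ∨ ((x_1 ≡ x_1) ≡ x_3)) ⊃ ((((x_1 ≡ x_2) ≡ x_3) ∨ ((x_3 ∨ x_2) ≡ x_1)) ≡ ¬¬x_2) = 6 ⊃ 6 = 7
¬x_2 = ¬6 = 1
¬¬x_2 = ¬1 = 6
x_3 ∨ x_1 = 4 ∨ 6 = 6
(x_3 ∨ x_1) ≡ x_2 = 6 ≡ 6 = 7
¬¬x_2 ⊃ ((x_3 ∨ x_1) ≡ x_2) = 6 ⊃ 7 = 7
¬x_3 = ¬4 = 3
¬¬x_3 = ¬3 = 4
(¬¬x_2 ⊃ ((x_3 ∨ x_1) ≡ x_2)) ⊃ ¬¬x_3 = 7 ⊃ 4 = 4
(((x_1 ∨ ¬x_3) ∨ ((x_1 ≡ x_1) ≡ x_3)) ⊃ ((((x_1 ≡ x_2) ≡ x_3) ∨ ((x_3 ∨ x_2) ≡ x_1)) ≡ ¬¬x_2)) ≡ ((¬¬x_2 ⊃ ((x_3 ∨ x_1) ≡ x_2)) ⊃ ¬¬x_3) = 7 ≡ 4 = 4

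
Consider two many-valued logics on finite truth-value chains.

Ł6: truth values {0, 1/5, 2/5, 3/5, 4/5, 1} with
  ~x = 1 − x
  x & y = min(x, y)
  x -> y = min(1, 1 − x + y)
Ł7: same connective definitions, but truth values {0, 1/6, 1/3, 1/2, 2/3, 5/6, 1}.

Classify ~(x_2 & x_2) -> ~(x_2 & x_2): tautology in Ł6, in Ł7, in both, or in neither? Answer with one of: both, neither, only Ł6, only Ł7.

both

In Ł6: every assignment gives 1 — tautology.
In Ł7: every assignment gives 1 — tautology.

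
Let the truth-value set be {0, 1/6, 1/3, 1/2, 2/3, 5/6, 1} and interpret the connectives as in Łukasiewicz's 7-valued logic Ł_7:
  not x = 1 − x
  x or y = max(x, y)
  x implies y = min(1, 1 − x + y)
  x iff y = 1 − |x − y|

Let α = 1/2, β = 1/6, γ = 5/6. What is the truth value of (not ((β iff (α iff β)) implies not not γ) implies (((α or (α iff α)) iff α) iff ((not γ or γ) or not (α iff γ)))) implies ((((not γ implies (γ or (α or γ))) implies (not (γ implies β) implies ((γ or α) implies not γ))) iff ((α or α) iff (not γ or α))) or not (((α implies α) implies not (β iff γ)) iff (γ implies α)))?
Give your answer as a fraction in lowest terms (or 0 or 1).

α iff β = 1/2 iff 1/6 = 2/3
β iff (α iff β) = 1/6 iff 2/3 = 1/2
not γ = not 5/6 = 1/6
not not γ = not 1/6 = 5/6
(β iff (α iff β)) implies not not γ = 1/2 implies 5/6 = 1
not ((β iff (α iff β)) implies not not γ) = not 1 = 0
α iff α = 1/2 iff 1/2 = 1
α or (α iff α) = 1/2 or 1 = 1
(α or (α iff α)) iff α = 1 iff 1/2 = 1/2
not γ = not 5/6 = 1/6
not γ or γ = 1/6 or 5/6 = 5/6
α iff γ = 1/2 iff 5/6 = 2/3
not (α iff γ) = not 2/3 = 1/3
(not γ or γ) or not (α iff γ) = 5/6 or 1/3 = 5/6
((α or (α iff α)) iff α) iff ((not γ or γ) or not (α iff γ)) = 1/2 iff 5/6 = 2/3
not ((β iff (α iff β)) implies not not γ) implies (((α or (α iff α)) iff α) iff ((not γ or γ) or not (α iff γ))) = 0 implies 2/3 = 1
not γ = not 5/6 = 1/6
α or γ = 1/2 or 5/6 = 5/6
γ or (α or γ) = 5/6 or 5/6 = 5/6
not γ implies (γ or (α or γ)) = 1/6 implies 5/6 = 1
γ implies β = 5/6 implies 1/6 = 1/3
not (γ implies β) = not 1/3 = 2/3
γ or α = 5/6 or 1/2 = 5/6
not γ = not 5/6 = 1/6
(γ or α) implies not γ = 5/6 implies 1/6 = 1/3
not (γ implies β) implies ((γ or α) implies not γ) = 2/3 implies 1/3 = 2/3
(not γ implies (γ or (α or γ))) implies (not (γ implies β) implies ((γ or α) implies not γ)) = 1 implies 2/3 = 2/3
α or α = 1/2 or 1/2 = 1/2
not γ = not 5/6 = 1/6
not γ or α = 1/6 or 1/2 = 1/2
(α or α) iff (not γ or α) = 1/2 iff 1/2 = 1
((not γ implies (γ or (α or γ))) implies (not (γ implies β) implies ((γ or α) implies not γ))) iff ((α or α) iff (not γ or α)) = 2/3 iff 1 = 2/3
α implies α = 1/2 implies 1/2 = 1
β iff γ = 1/6 iff 5/6 = 1/3
not (β iff γ) = not 1/3 = 2/3
(α implies α) implies not (β iff γ) = 1 implies 2/3 = 2/3
γ implies α = 5/6 implies 1/2 = 2/3
((α implies α) implies not (β iff γ)) iff (γ implies α) = 2/3 iff 2/3 = 1
not (((α implies α) implies not (β iff γ)) iff (γ implies α)) = not 1 = 0
(((not γ implies (γ or (α or γ))) implies (not (γ implies β) implies ((γ or α) implies not γ))) iff ((α or α) iff (not γ or α))) or not (((α implies α) implies not (β iff γ)) iff (γ implies α)) = 2/3 or 0 = 2/3
(not ((β iff (α iff β)) implies not not γ) implies (((α or (α iff α)) iff α) iff ((not γ or γ) or not (α iff γ)))) implies ((((not γ implies (γ or (α or γ))) implies (not (γ implies β) implies ((γ or α) implies not γ))) iff ((α or α) iff (not γ or α))) or not (((α implies α) implies not (β iff γ)) iff (γ implies α))) = 1 implies 2/3 = 2/3

2/3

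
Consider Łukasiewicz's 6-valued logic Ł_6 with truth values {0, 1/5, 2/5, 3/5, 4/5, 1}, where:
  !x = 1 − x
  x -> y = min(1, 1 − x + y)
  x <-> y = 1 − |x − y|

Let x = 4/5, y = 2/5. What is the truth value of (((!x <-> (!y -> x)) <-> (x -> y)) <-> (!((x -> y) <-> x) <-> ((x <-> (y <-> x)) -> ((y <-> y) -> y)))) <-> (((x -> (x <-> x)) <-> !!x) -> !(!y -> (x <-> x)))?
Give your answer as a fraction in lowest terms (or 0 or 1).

1/5

!x = !4/5 = 1/5
!y = !2/5 = 3/5
!y -> x = 3/5 -> 4/5 = 1
!x <-> (!y -> x) = 1/5 <-> 1 = 1/5
x -> y = 4/5 -> 2/5 = 3/5
(!x <-> (!y -> x)) <-> (x -> y) = 1/5 <-> 3/5 = 3/5
x -> y = 4/5 -> 2/5 = 3/5
(x -> y) <-> x = 3/5 <-> 4/5 = 4/5
!((x -> y) <-> x) = !4/5 = 1/5
y <-> x = 2/5 <-> 4/5 = 3/5
x <-> (y <-> x) = 4/5 <-> 3/5 = 4/5
y <-> y = 2/5 <-> 2/5 = 1
(y <-> y) -> y = 1 -> 2/5 = 2/5
(x <-> (y <-> x)) -> ((y <-> y) -> y) = 4/5 -> 2/5 = 3/5
!((x -> y) <-> x) <-> ((x <-> (y <-> x)) -> ((y <-> y) -> y)) = 1/5 <-> 3/5 = 3/5
((!x <-> (!y -> x)) <-> (x -> y)) <-> (!((x -> y) <-> x) <-> ((x <-> (y <-> x)) -> ((y <-> y) -> y))) = 3/5 <-> 3/5 = 1
x <-> x = 4/5 <-> 4/5 = 1
x -> (x <-> x) = 4/5 -> 1 = 1
!x = !4/5 = 1/5
!!x = !1/5 = 4/5
(x -> (x <-> x)) <-> !!x = 1 <-> 4/5 = 4/5
!y = !2/5 = 3/5
x <-> x = 4/5 <-> 4/5 = 1
!y -> (x <-> x) = 3/5 -> 1 = 1
!(!y -> (x <-> x)) = !1 = 0
((x -> (x <-> x)) <-> !!x) -> !(!y -> (x <-> x)) = 4/5 -> 0 = 1/5
(((!x <-> (!y -> x)) <-> (x -> y)) <-> (!((x -> y) <-> x) <-> ((x <-> (y <-> x)) -> ((y <-> y) -> y)))) <-> (((x -> (x <-> x)) <-> !!x) -> !(!y -> (x <-> x))) = 1 <-> 1/5 = 1/5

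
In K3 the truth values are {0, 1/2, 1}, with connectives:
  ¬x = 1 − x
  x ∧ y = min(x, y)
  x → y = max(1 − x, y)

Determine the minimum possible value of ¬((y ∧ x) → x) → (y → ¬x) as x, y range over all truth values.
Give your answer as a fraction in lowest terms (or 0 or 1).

Take x = 1/2, y = 1/2:
y ∧ x = 1/2 ∧ 1/2 = 1/2
(y ∧ x) → x = 1/2 → 1/2 = 1/2
¬((y ∧ x) → x) = ¬1/2 = 1/2
¬x = ¬1/2 = 1/2
y → ¬x = 1/2 → 1/2 = 1/2
¬((y ∧ x) → x) → (y → ¬x) = 1/2 → 1/2 = 1/2
No assignment yields a value below 1/2, so this is the minimum.

1/2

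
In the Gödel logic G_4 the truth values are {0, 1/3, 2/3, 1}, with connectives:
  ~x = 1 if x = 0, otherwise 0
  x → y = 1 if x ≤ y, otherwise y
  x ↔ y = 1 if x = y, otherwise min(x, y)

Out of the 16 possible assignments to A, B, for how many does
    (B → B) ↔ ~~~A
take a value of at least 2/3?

A = 0, B = 0 ↦ 1  ≥
A = 0, B = 1/3 ↦ 1  ≥
A = 0, B = 2/3 ↦ 1  ≥
A = 0, B = 1 ↦ 1  ≥
A = 1/3, B = 0 ↦ 0  <
A = 1/3, B = 1/3 ↦ 0  <
A = 1/3, B = 2/3 ↦ 0  <
A = 1/3, B = 1 ↦ 0  <
A = 2/3, B = 0 ↦ 0  <
A = 2/3, B = 1/3 ↦ 0  <
A = 2/3, B = 2/3 ↦ 0  <
A = 2/3, B = 1 ↦ 0  <
A = 1, B = 0 ↦ 0  <
A = 1, B = 1/3 ↦ 0  <
A = 1, B = 2/3 ↦ 0  <
A = 1, B = 1 ↦ 0  <
So 4 of the 16 assignments meet the threshold.

4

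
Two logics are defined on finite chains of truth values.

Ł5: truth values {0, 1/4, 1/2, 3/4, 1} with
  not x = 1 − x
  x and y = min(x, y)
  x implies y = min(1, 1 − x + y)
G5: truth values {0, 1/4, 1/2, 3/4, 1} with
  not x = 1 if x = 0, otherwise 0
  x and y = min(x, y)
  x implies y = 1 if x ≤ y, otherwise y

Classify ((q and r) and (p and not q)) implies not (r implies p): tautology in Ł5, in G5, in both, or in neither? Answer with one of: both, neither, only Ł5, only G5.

In Ł5: at p = 1/4, q = 1/4, r = 1/4 the value is 3/4 — not a tautology.
In G5: every assignment gives 1 — tautology.

only G5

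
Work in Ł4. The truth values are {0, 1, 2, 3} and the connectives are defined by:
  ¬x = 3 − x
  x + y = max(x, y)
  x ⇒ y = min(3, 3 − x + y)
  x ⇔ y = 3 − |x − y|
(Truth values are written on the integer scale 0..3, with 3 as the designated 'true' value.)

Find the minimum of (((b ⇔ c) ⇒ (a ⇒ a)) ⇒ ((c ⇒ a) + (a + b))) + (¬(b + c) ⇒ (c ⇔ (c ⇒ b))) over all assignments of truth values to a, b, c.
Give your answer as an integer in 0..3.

2

Take a = 0, b = 1, c = 1:
b ⇔ c = 1 ⇔ 1 = 3
a ⇒ a = 0 ⇒ 0 = 3
(b ⇔ c) ⇒ (a ⇒ a) = 3 ⇒ 3 = 3
c ⇒ a = 1 ⇒ 0 = 2
a + b = 0 + 1 = 1
(c ⇒ a) + (a + b) = 2 + 1 = 2
((b ⇔ c) ⇒ (a ⇒ a)) ⇒ ((c ⇒ a) + (a + b)) = 3 ⇒ 2 = 2
b + c = 1 + 1 = 1
¬(b + c) = ¬1 = 2
c ⇒ b = 1 ⇒ 1 = 3
c ⇔ (c ⇒ b) = 1 ⇔ 3 = 1
¬(b + c) ⇒ (c ⇔ (c ⇒ b)) = 2 ⇒ 1 = 2
(((b ⇔ c) ⇒ (a ⇒ a)) ⇒ ((c ⇒ a) + (a + b))) + (¬(b + c) ⇒ (c ⇔ (c ⇒ b))) = 2 + 2 = 2
No assignment yields a value below 2, so this is the minimum.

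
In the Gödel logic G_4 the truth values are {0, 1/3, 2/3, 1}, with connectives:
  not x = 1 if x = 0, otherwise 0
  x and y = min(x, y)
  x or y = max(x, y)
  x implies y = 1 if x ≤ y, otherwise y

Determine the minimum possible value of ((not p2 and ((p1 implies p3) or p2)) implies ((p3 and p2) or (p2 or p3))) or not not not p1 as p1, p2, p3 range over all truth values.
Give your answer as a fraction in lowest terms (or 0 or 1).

Take p1 = 1/3, p2 = 0, p3 = 1/3:
not p2 = not 0 = 1
p1 implies p3 = 1/3 implies 1/3 = 1
(p1 implies p3) or p2 = 1 or 0 = 1
not p2 and ((p1 implies p3) or p2) = 1 and 1 = 1
p3 and p2 = 1/3 and 0 = 0
p2 or p3 = 0 or 1/3 = 1/3
(p3 and p2) or (p2 or p3) = 0 or 1/3 = 1/3
(not p2 and ((p1 implies p3) or p2)) implies ((p3 and p2) or (p2 or p3)) = 1 implies 1/3 = 1/3
not p1 = not 1/3 = 0
not not p1 = not 0 = 1
not not not p1 = not 1 = 0
((not p2 and ((p1 implies p3) or p2)) implies ((p3 and p2) or (p2 or p3))) or not not not p1 = 1/3 or 0 = 1/3
No assignment yields a value below 1/3, so this is the minimum.

1/3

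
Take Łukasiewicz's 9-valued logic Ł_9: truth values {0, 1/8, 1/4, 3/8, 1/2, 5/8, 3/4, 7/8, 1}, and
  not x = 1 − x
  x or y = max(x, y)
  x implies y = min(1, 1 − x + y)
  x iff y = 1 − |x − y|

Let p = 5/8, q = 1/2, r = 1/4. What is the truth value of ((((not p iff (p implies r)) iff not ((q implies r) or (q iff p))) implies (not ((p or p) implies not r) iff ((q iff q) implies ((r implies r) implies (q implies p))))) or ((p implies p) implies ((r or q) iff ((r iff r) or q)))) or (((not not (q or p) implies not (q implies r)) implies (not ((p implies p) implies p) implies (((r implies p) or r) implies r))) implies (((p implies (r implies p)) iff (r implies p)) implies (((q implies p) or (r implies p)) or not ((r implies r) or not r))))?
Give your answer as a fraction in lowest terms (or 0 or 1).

1

not p = not 5/8 = 3/8
p implies r = 5/8 implies 1/4 = 5/8
not p iff (p implies r) = 3/8 iff 5/8 = 3/4
q implies r = 1/2 implies 1/4 = 3/4
q iff p = 1/2 iff 5/8 = 7/8
(q implies r) or (q iff p) = 3/4 or 7/8 = 7/8
not ((q implies r) or (q iff p)) = not 7/8 = 1/8
(not p iff (p implies r)) iff not ((q implies r) or (q iff p)) = 3/4 iff 1/8 = 3/8
p or p = 5/8 or 5/8 = 5/8
not r = not 1/4 = 3/4
(p or p) implies not r = 5/8 implies 3/4 = 1
not ((p or p) implies not r) = not 1 = 0
q iff q = 1/2 iff 1/2 = 1
r implies r = 1/4 implies 1/4 = 1
q implies p = 1/2 implies 5/8 = 1
(r implies r) implies (q implies p) = 1 implies 1 = 1
(q iff q) implies ((r implies r) implies (q implies p)) = 1 implies 1 = 1
not ((p or p) implies not r) iff ((q iff q) implies ((r implies r) implies (q implies p))) = 0 iff 1 = 0
((not p iff (p implies r)) iff not ((q implies r) or (q iff p))) implies (not ((p or p) implies not r) iff ((q iff q) implies ((r implies r) implies (q implies p)))) = 3/8 implies 0 = 5/8
p implies p = 5/8 implies 5/8 = 1
r or q = 1/4 or 1/2 = 1/2
r iff r = 1/4 iff 1/4 = 1
(r iff r) or q = 1 or 1/2 = 1
(r or q) iff ((r iff r) or q) = 1/2 iff 1 = 1/2
(p implies p) implies ((r or q) iff ((r iff r) or q)) = 1 implies 1/2 = 1/2
(((not p iff (p implies r)) iff not ((q implies r) or (q iff p))) implies (not ((p or p) implies not r) iff ((q iff q) implies ((r implies r) implies (q implies p))))) or ((p implies p) implies ((r or q) iff ((r iff r) or q))) = 5/8 or 1/2 = 5/8
q or p = 1/2 or 5/8 = 5/8
not (q or p) = not 5/8 = 3/8
not not (q or p) = not 3/8 = 5/8
q implies r = 1/2 implies 1/4 = 3/4
not (q implies r) = not 3/4 = 1/4
not not (q or p) implies not (q implies r) = 5/8 implies 1/4 = 5/8
p implies p = 5/8 implies 5/8 = 1
(p implies p) implies p = 1 implies 5/8 = 5/8
not ((p implies p) implies p) = not 5/8 = 3/8
r implies p = 1/4 implies 5/8 = 1
(r implies p) or r = 1 or 1/4 = 1
((r implies p) or r) implies r = 1 implies 1/4 = 1/4
not ((p implies p) implies p) implies (((r implies p) or r) implies r) = 3/8 implies 1/4 = 7/8
(not not (q or p) implies not (q implies r)) implies (not ((p implies p) implies p) implies (((r implies p) or r) implies r)) = 5/8 implies 7/8 = 1
r implies p = 1/4 implies 5/8 = 1
p implies (r implies p) = 5/8 implies 1 = 1
r implies p = 1/4 implies 5/8 = 1
(p implies (r implies p)) iff (r implies p) = 1 iff 1 = 1
q implies p = 1/2 implies 5/8 = 1
r implies p = 1/4 implies 5/8 = 1
(q implies p) or (r implies p) = 1 or 1 = 1
r implies r = 1/4 implies 1/4 = 1
not r = not 1/4 = 3/4
(r implies r) or not r = 1 or 3/4 = 1
not ((r implies r) or not r) = not 1 = 0
((q implies p) or (r implies p)) or not ((r implies r) or not r) = 1 or 0 = 1
((p implies (r implies p)) iff (r implies p)) implies (((q implies p) or (r implies p)) or not ((r implies r) or not r)) = 1 implies 1 = 1
((not not (q or p) implies not (q implies r)) implies (not ((p implies p) implies p) implies (((r implies p) or r) implies r))) implies (((p implies (r implies p)) iff (r implies p)) implies (((q implies p) or (r implies p)) or not ((r implies r) or not r))) = 1 implies 1 = 1
((((not p iff (p implies r)) iff not ((q implies r) or (q iff p))) implies (not ((p or p) implies not r) iff ((q iff q) implies ((r implies r) implies (q implies p))))) or ((p implies p) implies ((r or q) iff ((r iff r) or q)))) or (((not not (q or p) implies not (q implies r)) implies (not ((p implies p) implies p) implies (((r implies p) or r) implies r))) implies (((p implies (r implies p)) iff (r implies p)) implies (((q implies p) or (r implies p)) or not ((r implies r) or not r)))) = 5/8 or 1 = 1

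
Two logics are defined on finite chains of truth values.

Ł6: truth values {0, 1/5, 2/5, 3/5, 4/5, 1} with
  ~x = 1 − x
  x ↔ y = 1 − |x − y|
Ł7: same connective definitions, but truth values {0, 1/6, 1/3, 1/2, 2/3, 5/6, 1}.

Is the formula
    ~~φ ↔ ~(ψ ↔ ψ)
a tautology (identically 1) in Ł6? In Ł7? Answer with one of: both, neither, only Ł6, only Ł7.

In Ł6: at φ = 1/5, ψ = 0 the value is 4/5 — not a tautology.
In Ł7: at φ = 1/6, ψ = 0 the value is 5/6 — not a tautology.

neither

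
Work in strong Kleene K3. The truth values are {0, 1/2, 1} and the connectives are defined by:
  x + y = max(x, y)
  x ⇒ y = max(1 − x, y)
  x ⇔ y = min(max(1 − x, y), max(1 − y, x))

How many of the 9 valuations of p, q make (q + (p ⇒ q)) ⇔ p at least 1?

p = 0, q = 0 ↦ 0  <
p = 0, q = 1/2 ↦ 0  <
p = 0, q = 1 ↦ 0  <
p = 1/2, q = 0 ↦ 1/2  <
p = 1/2, q = 1/2 ↦ 1/2  <
p = 1/2, q = 1 ↦ 1/2  <
p = 1, q = 0 ↦ 0  <
p = 1, q = 1/2 ↦ 1/2  <
p = 1, q = 1 ↦ 1  ≥
So 1 of the 9 assignments meets the threshold.

1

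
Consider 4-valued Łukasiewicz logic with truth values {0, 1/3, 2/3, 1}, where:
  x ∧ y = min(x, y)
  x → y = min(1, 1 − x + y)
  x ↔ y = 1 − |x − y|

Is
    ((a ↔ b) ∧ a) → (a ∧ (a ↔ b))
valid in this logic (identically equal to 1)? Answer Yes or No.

a = 0, b = 0 ↦ 1
a = 0, b = 1/3 ↦ 1
a = 0, b = 2/3 ↦ 1
a = 0, b = 1 ↦ 1
a = 1/3, b = 0 ↦ 1
a = 1/3, b = 1/3 ↦ 1
a = 1/3, b = 2/3 ↦ 1
a = 1/3, b = 1 ↦ 1
a = 2/3, b = 0 ↦ 1
a = 2/3, b = 1/3 ↦ 1
a = 2/3, b = 2/3 ↦ 1
a = 2/3, b = 1 ↦ 1
a = 1, b = 0 ↦ 1
a = 1, b = 1/3 ↦ 1
a = 1, b = 2/3 ↦ 1
a = 1, b = 1 ↦ 1
Every assignment gives a value ≥ 1.

Yes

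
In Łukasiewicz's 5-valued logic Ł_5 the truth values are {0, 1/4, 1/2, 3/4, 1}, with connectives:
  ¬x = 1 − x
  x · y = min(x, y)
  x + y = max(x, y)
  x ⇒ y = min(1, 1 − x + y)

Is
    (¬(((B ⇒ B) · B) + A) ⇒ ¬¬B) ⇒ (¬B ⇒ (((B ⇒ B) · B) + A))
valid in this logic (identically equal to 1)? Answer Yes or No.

Yes

At A = 1/2, B = 1/2, for instance:
B ⇒ B = 1/2 ⇒ 1/2 = 1
(B ⇒ B) · B = 1 · 1/2 = 1/2
((B ⇒ B) · B) + A = 1/2 + 1/2 = 1/2
¬(((B ⇒ B) · B) + A) = ¬1/2 = 1/2
¬B = ¬1/2 = 1/2
¬¬B = ¬1/2 = 1/2
¬(((B ⇒ B) · B) + A) ⇒ ¬¬B = 1/2 ⇒ 1/2 = 1
¬B ⇒ (((B ⇒ B) · B) + A) = 1/2 ⇒ 1/2 = 1
(¬(((B ⇒ B) · B) + A) ⇒ ¬¬B) ⇒ (¬B ⇒ (((B ⇒ B) · B) + A)) = 1 ⇒ 1 = 1
and checking the remaining 24 assignments likewise gives ≥ 1 in every case.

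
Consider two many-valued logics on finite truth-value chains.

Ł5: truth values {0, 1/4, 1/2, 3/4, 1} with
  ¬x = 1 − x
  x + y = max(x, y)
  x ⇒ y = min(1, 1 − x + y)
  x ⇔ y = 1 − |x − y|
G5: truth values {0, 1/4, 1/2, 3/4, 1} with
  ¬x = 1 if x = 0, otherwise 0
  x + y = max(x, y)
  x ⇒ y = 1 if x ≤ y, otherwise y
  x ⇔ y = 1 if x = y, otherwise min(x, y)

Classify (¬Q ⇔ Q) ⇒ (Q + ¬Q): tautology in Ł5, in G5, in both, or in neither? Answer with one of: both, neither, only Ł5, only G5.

only G5

In Ł5: at Q = 1/2 the value is 1/2 — not a tautology.
In G5: every assignment gives 1 — tautology.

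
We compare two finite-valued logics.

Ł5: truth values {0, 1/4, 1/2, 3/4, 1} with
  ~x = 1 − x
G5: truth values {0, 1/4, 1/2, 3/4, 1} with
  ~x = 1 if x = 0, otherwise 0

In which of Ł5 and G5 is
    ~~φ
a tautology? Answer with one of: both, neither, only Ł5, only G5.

neither

In Ł5: at φ = 0 the value is 0 — not a tautology.
In G5: at φ = 0 the value is 0 — not a tautology.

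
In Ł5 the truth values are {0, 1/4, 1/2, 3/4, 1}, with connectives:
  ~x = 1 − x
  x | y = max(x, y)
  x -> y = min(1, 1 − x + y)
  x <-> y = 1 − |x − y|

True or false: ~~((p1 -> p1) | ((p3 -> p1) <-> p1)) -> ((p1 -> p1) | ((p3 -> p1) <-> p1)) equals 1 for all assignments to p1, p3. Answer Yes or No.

At p1 = 1/2, p3 = 1/4, for instance:
p1 -> p1 = 1/2 -> 1/2 = 1
p3 -> p1 = 1/4 -> 1/2 = 1
(p3 -> p1) <-> p1 = 1 <-> 1/2 = 1/2
(p1 -> p1) | ((p3 -> p1) <-> p1) = 1 | 1/2 = 1
~((p1 -> p1) | ((p3 -> p1) <-> p1)) = ~1 = 0
~~((p1 -> p1) | ((p3 -> p1) <-> p1)) = ~0 = 1
~~((p1 -> p1) | ((p3 -> p1) <-> p1)) -> ((p1 -> p1) | ((p3 -> p1) <-> p1)) = 1 -> 1 = 1
and checking the remaining 24 assignments likewise gives ≥ 1 in every case.

Yes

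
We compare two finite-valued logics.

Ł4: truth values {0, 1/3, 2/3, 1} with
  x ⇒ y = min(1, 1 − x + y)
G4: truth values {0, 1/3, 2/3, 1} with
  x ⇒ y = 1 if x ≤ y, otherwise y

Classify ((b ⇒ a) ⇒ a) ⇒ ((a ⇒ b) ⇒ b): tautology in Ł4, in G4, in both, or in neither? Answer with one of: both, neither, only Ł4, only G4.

In Ł4: every assignment gives 1 — tautology.
In G4: at a = 0, b = 1/3 the value is 1/3 — not a tautology.

only Ł4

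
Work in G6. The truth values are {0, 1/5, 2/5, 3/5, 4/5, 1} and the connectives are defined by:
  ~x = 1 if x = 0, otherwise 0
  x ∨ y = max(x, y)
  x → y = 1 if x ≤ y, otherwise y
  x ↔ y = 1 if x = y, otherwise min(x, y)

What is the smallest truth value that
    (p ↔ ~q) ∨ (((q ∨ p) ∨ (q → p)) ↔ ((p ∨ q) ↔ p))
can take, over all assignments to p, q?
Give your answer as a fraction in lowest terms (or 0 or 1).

1/5

Take p = 1/5, q = 2/5:
~q = ~2/5 = 0
p ↔ ~q = 1/5 ↔ 0 = 0
q ∨ p = 2/5 ∨ 1/5 = 2/5
q → p = 2/5 → 1/5 = 1/5
(q ∨ p) ∨ (q → p) = 2/5 ∨ 1/5 = 2/5
p ∨ q = 1/5 ∨ 2/5 = 2/5
(p ∨ q) ↔ p = 2/5 ↔ 1/5 = 1/5
((q ∨ p) ∨ (q → p)) ↔ ((p ∨ q) ↔ p) = 2/5 ↔ 1/5 = 1/5
(p ↔ ~q) ∨ (((q ∨ p) ∨ (q → p)) ↔ ((p ∨ q) ↔ p)) = 0 ∨ 1/5 = 1/5
No assignment yields a value below 1/5, so this is the minimum.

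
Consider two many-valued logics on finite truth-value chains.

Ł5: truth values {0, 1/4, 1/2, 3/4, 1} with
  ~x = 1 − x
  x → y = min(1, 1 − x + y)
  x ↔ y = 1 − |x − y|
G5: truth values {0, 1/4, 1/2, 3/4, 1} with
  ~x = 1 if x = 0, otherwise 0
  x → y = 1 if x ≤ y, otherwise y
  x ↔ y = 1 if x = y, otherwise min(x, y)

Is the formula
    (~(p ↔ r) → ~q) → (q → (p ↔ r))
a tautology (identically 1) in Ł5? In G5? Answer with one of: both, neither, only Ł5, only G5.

only Ł5

In Ł5: every assignment gives 1 — tautology.
In G5: at p = 1/4, q = 1/2, r = 1/2 the value is 1/4 — not a tautology.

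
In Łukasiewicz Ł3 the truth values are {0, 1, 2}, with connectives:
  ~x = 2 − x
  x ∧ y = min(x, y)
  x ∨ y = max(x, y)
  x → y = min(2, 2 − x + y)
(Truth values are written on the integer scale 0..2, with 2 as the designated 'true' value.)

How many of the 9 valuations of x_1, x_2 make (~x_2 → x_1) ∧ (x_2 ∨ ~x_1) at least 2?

x_1 = 0, x_2 = 0 ↦ 0  <
x_1 = 0, x_2 = 1 ↦ 1  <
x_1 = 0, x_2 = 2 ↦ 2  ≥
x_1 = 1, x_2 = 0 ↦ 1  <
x_1 = 1, x_2 = 1 ↦ 1  <
x_1 = 1, x_2 = 2 ↦ 2  ≥
x_1 = 2, x_2 = 0 ↦ 0  <
x_1 = 2, x_2 = 1 ↦ 1  <
x_1 = 2, x_2 = 2 ↦ 2  ≥
So 3 of the 9 assignments meet the threshold.

3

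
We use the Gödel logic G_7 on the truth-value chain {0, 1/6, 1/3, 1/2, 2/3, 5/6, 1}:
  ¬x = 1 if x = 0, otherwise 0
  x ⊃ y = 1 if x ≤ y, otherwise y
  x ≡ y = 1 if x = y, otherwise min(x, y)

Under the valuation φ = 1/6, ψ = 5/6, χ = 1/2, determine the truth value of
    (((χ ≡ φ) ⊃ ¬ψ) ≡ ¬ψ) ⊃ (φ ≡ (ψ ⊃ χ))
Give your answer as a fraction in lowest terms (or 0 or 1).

χ ≡ φ = 1/2 ≡ 1/6 = 1/6
¬ψ = ¬5/6 = 0
(χ ≡ φ) ⊃ ¬ψ = 1/6 ⊃ 0 = 0
¬ψ = ¬5/6 = 0
((χ ≡ φ) ⊃ ¬ψ) ≡ ¬ψ = 0 ≡ 0 = 1
ψ ⊃ χ = 5/6 ⊃ 1/2 = 1/2
φ ≡ (ψ ⊃ χ) = 1/6 ≡ 1/2 = 1/6
(((χ ≡ φ) ⊃ ¬ψ) ≡ ¬ψ) ⊃ (φ ≡ (ψ ⊃ χ)) = 1 ⊃ 1/6 = 1/6

1/6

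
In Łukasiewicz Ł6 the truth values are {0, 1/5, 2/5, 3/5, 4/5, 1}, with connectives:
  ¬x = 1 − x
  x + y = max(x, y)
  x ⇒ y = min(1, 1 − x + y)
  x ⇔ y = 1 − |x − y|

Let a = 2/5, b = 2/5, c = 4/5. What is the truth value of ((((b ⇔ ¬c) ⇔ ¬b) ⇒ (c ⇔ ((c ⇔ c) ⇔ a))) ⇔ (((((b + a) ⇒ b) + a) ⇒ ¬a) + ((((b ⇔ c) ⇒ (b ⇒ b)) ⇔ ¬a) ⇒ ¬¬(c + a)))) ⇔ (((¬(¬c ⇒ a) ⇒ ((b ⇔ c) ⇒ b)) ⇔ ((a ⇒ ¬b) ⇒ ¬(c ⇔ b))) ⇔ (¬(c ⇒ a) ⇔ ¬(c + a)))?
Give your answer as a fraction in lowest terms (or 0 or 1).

4/5

¬c = ¬4/5 = 1/5
b ⇔ ¬c = 2/5 ⇔ 1/5 = 4/5
¬b = ¬2/5 = 3/5
(b ⇔ ¬c) ⇔ ¬b = 4/5 ⇔ 3/5 = 4/5
c ⇔ c = 4/5 ⇔ 4/5 = 1
(c ⇔ c) ⇔ a = 1 ⇔ 2/5 = 2/5
c ⇔ ((c ⇔ c) ⇔ a) = 4/5 ⇔ 2/5 = 3/5
((b ⇔ ¬c) ⇔ ¬b) ⇒ (c ⇔ ((c ⇔ c) ⇔ a)) = 4/5 ⇒ 3/5 = 4/5
b + a = 2/5 + 2/5 = 2/5
(b + a) ⇒ b = 2/5 ⇒ 2/5 = 1
((b + a) ⇒ b) + a = 1 + 2/5 = 1
¬a = ¬2/5 = 3/5
(((b + a) ⇒ b) + a) ⇒ ¬a = 1 ⇒ 3/5 = 3/5
b ⇔ c = 2/5 ⇔ 4/5 = 3/5
b ⇒ b = 2/5 ⇒ 2/5 = 1
(b ⇔ c) ⇒ (b ⇒ b) = 3/5 ⇒ 1 = 1
¬a = ¬2/5 = 3/5
((b ⇔ c) ⇒ (b ⇒ b)) ⇔ ¬a = 1 ⇔ 3/5 = 3/5
c + a = 4/5 + 2/5 = 4/5
¬(c + a) = ¬4/5 = 1/5
¬¬(c + a) = ¬1/5 = 4/5
(((b ⇔ c) ⇒ (b ⇒ b)) ⇔ ¬a) ⇒ ¬¬(c + a) = 3/5 ⇒ 4/5 = 1
((((b + a) ⇒ b) + a) ⇒ ¬a) + ((((b ⇔ c) ⇒ (b ⇒ b)) ⇔ ¬a) ⇒ ¬¬(c + a)) = 3/5 + 1 = 1
(((b ⇔ ¬c) ⇔ ¬b) ⇒ (c ⇔ ((c ⇔ c) ⇔ a))) ⇔ (((((b + a) ⇒ b) + a) ⇒ ¬a) + ((((b ⇔ c) ⇒ (b ⇒ b)) ⇔ ¬a) ⇒ ¬¬(c + a))) = 4/5 ⇔ 1 = 4/5
¬c = ¬4/5 = 1/5
¬c ⇒ a = 1/5 ⇒ 2/5 = 1
¬(¬c ⇒ a) = ¬1 = 0
b ⇔ c = 2/5 ⇔ 4/5 = 3/5
(b ⇔ c) ⇒ b = 3/5 ⇒ 2/5 = 4/5
¬(¬c ⇒ a) ⇒ ((b ⇔ c) ⇒ b) = 0 ⇒ 4/5 = 1
¬b = ¬2/5 = 3/5
a ⇒ ¬b = 2/5 ⇒ 3/5 = 1
c ⇔ b = 4/5 ⇔ 2/5 = 3/5
¬(c ⇔ b) = ¬3/5 = 2/5
(a ⇒ ¬b) ⇒ ¬(c ⇔ b) = 1 ⇒ 2/5 = 2/5
(¬(¬c ⇒ a) ⇒ ((b ⇔ c) ⇒ b)) ⇔ ((a ⇒ ¬b) ⇒ ¬(c ⇔ b)) = 1 ⇔ 2/5 = 2/5
c ⇒ a = 4/5 ⇒ 2/5 = 3/5
¬(c ⇒ a) = ¬3/5 = 2/5
c + a = 4/5 + 2/5 = 4/5
¬(c + a) = ¬4/5 = 1/5
¬(c ⇒ a) ⇔ ¬(c + a) = 2/5 ⇔ 1/5 = 4/5
((¬(¬c ⇒ a) ⇒ ((b ⇔ c) ⇒ b)) ⇔ ((a ⇒ ¬b) ⇒ ¬(c ⇔ b))) ⇔ (¬(c ⇒ a) ⇔ ¬(c + a)) = 2/5 ⇔ 4/5 = 3/5
((((b ⇔ ¬c) ⇔ ¬b) ⇒ (c ⇔ ((c ⇔ c) ⇔ a))) ⇔ (((((b + a) ⇒ b) + a) ⇒ ¬a) + ((((b ⇔ c) ⇒ (b ⇒ b)) ⇔ ¬a) ⇒ ¬¬(c + a)))) ⇔ (((¬(¬c ⇒ a) ⇒ ((b ⇔ c) ⇒ b)) ⇔ ((a ⇒ ¬b) ⇒ ¬(c ⇔ b))) ⇔ (¬(c ⇒ a) ⇔ ¬(c + a))) = 4/5 ⇔ 3/5 = 4/5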